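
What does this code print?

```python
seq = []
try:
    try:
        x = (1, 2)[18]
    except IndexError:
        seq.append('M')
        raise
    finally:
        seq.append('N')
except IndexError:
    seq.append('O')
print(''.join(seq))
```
MNO

finally runs before re-raised exception propagates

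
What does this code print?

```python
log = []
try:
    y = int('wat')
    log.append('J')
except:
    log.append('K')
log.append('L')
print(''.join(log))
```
KL

Exception raised in try, caught by bare except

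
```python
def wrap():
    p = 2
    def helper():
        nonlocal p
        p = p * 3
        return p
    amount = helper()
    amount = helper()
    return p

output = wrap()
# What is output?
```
18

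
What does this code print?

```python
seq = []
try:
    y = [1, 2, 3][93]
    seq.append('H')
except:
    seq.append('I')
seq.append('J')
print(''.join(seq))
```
IJ

Exception raised in try, caught by bare except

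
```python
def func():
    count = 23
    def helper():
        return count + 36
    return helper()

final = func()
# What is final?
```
59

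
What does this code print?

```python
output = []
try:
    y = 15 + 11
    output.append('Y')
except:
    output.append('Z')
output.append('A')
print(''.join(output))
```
YA

No exception, try block completes normally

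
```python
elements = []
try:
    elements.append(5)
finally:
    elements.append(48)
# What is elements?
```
[5, 48]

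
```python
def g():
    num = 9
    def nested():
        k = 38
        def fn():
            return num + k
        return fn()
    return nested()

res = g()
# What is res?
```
47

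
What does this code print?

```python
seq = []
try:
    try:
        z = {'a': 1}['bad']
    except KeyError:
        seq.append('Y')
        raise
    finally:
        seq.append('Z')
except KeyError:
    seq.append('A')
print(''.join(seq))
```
YZA

finally runs before re-raised exception propagates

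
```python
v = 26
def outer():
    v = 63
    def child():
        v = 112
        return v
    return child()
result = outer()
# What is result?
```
112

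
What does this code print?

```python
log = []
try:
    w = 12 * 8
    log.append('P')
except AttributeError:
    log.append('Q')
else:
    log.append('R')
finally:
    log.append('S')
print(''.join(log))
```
PRS

else runs before finally when no exception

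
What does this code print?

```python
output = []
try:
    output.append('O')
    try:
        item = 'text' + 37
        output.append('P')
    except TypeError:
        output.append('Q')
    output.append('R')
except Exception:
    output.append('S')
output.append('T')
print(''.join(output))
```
OQRT

Inner exception caught by inner handler, outer continues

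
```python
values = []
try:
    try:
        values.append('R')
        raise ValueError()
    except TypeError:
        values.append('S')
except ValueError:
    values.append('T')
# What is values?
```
['R', 'T']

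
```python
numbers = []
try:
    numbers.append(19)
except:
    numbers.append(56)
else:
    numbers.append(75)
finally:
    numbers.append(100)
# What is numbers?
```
[19, 75, 100]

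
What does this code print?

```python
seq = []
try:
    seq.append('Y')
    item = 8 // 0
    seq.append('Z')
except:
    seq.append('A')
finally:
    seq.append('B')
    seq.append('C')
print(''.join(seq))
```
YABC

Code before exception runs, then except, then all of finally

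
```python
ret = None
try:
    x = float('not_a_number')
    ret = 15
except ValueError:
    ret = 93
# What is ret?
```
93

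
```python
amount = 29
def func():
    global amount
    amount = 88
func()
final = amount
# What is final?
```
88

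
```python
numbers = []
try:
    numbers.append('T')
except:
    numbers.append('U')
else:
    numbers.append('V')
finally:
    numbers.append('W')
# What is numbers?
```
['T', 'V', 'W']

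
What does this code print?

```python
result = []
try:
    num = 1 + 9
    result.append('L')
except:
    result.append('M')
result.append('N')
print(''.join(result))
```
LN

No exception, try block completes normally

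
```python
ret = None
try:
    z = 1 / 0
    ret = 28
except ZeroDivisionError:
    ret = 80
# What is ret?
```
80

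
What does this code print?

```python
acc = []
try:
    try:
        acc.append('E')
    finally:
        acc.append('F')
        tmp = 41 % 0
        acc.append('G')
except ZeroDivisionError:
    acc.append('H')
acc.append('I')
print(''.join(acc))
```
EFHI

Exception in inner finally caught by outer except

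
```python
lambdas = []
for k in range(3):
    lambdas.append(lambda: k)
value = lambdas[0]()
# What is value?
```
2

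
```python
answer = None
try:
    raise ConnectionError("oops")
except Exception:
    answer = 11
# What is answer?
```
11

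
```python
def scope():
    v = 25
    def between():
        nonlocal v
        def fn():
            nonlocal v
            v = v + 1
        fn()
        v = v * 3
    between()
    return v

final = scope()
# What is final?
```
78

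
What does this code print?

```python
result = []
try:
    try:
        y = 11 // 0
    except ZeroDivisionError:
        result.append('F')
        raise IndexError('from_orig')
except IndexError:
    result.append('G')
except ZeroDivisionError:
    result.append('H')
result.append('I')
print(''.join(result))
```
FGI

IndexError raised and caught, original ZeroDivisionError not re-raised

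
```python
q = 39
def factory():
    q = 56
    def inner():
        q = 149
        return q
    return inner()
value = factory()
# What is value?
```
149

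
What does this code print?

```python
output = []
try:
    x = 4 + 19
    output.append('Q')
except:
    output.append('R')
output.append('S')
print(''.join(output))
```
QS

No exception, try block completes normally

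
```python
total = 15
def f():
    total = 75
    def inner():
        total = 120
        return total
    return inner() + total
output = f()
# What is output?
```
195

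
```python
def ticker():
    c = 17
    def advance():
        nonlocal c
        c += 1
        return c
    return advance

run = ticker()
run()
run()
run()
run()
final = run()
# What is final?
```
22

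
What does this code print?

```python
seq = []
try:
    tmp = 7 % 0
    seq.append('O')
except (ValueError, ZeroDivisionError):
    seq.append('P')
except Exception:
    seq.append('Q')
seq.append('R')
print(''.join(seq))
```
PR

ZeroDivisionError matches tuple containing it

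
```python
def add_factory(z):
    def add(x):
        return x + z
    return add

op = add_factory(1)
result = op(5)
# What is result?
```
6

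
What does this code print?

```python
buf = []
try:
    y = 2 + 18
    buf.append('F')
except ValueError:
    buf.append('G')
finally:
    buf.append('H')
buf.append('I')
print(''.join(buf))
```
FHI

finally runs after normal execution too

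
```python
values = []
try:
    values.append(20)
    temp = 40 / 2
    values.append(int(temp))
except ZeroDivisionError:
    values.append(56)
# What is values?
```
[20, 20]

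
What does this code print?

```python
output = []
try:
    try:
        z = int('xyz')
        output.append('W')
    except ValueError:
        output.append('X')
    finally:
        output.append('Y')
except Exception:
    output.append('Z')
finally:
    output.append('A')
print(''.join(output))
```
XYA

Both finally blocks run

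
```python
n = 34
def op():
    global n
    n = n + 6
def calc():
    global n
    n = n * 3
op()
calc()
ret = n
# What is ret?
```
120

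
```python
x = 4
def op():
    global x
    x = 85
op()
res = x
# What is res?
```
85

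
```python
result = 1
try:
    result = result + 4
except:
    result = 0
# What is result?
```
5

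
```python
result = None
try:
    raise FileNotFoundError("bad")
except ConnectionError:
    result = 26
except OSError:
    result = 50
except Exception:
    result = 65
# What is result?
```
50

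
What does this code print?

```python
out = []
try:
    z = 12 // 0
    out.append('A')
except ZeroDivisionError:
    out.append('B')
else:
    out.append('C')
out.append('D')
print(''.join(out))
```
BD

else block skipped when exception is caught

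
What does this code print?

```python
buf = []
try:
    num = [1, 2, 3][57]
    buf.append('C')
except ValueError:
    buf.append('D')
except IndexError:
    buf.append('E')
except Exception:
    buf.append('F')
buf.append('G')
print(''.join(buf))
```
EG

IndexError matches before generic Exception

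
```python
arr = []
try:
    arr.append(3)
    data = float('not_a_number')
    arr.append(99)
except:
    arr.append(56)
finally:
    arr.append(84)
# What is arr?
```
[3, 56, 84]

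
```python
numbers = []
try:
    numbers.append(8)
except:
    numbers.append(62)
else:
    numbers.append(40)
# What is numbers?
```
[8, 40]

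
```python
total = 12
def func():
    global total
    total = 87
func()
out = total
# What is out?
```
87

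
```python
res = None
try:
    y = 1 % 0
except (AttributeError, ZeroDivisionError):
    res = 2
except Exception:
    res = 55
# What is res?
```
2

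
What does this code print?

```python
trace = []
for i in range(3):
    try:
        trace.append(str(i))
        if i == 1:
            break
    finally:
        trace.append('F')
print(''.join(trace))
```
0F1F

finally runs even when breaking out of loop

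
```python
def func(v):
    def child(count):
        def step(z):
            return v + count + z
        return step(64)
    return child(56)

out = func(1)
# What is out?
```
121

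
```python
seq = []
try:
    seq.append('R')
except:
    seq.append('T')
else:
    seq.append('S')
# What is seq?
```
['R', 'S']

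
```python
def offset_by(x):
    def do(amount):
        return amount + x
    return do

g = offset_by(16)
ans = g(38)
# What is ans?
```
54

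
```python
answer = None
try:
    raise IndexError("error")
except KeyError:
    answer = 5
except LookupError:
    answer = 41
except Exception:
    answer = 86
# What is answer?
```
41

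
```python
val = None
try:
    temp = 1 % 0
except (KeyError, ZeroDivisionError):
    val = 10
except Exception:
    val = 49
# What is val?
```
10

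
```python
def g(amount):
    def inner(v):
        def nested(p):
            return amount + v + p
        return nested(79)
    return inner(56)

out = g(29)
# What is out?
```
164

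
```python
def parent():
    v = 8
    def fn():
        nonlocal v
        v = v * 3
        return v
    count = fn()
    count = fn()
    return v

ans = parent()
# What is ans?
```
72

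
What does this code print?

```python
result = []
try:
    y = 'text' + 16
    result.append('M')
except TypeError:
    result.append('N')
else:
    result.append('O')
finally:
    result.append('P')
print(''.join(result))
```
NP

Exception: except runs, else skipped, finally runs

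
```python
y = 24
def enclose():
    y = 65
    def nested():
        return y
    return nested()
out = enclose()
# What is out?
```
65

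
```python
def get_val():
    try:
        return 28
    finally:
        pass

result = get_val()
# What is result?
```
28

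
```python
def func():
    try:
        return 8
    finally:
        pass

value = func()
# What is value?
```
8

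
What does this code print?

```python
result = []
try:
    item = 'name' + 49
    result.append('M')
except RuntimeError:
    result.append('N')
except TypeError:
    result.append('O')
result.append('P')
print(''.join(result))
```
OP

TypeError is caught by its specific handler, not RuntimeError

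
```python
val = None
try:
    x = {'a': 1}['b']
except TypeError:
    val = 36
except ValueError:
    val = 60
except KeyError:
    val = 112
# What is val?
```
112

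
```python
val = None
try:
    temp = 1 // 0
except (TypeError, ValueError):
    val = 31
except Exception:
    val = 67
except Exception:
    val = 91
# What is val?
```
67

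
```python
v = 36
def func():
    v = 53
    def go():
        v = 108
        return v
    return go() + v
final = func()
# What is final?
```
161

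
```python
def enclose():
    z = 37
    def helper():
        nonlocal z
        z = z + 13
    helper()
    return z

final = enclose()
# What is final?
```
50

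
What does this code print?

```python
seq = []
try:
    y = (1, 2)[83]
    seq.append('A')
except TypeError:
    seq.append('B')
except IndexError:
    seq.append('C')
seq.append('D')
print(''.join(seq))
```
CD

IndexError is caught by its specific handler, not TypeError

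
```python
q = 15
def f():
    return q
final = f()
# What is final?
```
15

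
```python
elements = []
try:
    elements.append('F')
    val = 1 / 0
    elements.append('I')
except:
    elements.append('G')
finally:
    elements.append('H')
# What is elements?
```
['F', 'G', 'H']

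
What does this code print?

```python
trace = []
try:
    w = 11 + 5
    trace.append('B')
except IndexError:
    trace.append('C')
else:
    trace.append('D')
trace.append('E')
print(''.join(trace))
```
BDE

else block runs when no exception occurs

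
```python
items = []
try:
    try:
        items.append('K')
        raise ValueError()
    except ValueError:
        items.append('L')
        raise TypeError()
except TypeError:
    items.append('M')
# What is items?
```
['K', 'L', 'M']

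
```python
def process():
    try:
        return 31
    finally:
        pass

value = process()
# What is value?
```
31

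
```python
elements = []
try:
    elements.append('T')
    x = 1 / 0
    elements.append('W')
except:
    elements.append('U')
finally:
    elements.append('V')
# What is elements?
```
['T', 'U', 'V']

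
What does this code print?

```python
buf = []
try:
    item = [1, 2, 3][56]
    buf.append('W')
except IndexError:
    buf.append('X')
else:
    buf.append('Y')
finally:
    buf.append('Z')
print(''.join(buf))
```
XZ

Exception: except runs, else skipped, finally runs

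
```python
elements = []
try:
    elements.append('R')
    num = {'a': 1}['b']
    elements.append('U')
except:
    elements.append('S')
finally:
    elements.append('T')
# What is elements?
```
['R', 'S', 'T']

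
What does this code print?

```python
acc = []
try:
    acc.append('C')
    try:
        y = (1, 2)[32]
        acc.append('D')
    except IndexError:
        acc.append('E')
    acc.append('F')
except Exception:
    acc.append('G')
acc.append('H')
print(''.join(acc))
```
CEFH

Inner exception caught by inner handler, outer continues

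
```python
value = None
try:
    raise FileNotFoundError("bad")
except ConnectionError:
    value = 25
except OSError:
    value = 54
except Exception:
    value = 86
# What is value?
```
54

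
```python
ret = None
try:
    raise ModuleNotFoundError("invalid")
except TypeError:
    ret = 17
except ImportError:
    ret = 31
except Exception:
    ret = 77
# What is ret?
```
31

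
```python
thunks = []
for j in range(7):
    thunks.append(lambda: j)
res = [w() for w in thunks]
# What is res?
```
[6, 6, 6, 6, 6, 6, 6]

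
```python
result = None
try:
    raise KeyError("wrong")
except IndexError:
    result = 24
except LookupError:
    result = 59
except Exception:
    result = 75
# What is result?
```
59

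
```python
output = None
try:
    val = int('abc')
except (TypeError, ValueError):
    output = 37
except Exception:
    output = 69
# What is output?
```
37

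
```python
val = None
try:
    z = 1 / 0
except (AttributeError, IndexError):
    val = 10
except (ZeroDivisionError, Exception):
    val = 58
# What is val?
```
58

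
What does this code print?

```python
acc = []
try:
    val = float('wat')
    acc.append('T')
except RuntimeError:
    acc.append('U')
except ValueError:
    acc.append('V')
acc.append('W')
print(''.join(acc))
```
VW

ValueError is caught by its specific handler, not RuntimeError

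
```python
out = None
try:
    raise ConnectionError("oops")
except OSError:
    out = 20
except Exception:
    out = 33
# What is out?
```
20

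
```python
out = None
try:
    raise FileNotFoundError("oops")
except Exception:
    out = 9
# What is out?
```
9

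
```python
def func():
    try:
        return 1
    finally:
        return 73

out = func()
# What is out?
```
73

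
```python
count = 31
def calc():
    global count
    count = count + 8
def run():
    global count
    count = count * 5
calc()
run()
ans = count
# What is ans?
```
195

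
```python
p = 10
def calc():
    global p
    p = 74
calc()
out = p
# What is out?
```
74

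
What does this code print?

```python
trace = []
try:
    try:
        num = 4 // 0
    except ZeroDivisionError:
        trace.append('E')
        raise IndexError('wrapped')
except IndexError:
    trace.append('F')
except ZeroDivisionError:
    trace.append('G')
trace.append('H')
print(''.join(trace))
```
EFH

IndexError raised and caught, original ZeroDivisionError not re-raised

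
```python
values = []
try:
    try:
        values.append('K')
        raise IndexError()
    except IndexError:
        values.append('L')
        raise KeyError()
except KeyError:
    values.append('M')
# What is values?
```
['K', 'L', 'M']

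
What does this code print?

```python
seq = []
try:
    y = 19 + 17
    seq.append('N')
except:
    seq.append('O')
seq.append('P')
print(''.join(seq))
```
NP

No exception, try block completes normally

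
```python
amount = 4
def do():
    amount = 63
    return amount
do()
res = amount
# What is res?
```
4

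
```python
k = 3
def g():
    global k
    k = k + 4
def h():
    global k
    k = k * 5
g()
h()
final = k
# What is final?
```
35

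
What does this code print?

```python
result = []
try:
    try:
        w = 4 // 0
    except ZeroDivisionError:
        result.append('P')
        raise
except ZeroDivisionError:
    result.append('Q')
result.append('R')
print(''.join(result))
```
PQR

raise without argument re-raises current exception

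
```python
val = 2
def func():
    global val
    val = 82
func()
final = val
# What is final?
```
82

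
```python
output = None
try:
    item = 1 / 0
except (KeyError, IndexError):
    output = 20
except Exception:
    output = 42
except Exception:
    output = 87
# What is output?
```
42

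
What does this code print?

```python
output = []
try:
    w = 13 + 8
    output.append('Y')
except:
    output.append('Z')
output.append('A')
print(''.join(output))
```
YA

No exception, try block completes normally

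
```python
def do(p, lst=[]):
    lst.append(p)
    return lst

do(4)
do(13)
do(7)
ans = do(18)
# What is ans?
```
[4, 13, 7, 18]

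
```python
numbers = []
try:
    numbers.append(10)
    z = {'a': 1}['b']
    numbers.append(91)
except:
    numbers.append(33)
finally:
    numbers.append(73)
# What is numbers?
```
[10, 33, 73]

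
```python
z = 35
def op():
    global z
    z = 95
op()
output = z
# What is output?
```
95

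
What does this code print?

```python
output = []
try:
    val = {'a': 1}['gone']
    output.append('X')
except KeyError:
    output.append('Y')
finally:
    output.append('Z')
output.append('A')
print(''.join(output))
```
YZA

finally always runs, even after exception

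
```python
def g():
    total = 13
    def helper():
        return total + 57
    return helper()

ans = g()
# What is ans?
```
70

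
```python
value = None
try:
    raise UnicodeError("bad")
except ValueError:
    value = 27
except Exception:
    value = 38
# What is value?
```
27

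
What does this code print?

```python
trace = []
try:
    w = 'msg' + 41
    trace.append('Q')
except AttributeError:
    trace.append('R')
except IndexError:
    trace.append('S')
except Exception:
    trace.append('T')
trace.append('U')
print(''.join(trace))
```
TU

TypeError not specifically caught, falls to Exception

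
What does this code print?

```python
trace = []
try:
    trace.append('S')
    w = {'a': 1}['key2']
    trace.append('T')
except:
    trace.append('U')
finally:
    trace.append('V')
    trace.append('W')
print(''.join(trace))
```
SUVW

Code before exception runs, then except, then all of finally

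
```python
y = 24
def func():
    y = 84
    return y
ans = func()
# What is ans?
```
84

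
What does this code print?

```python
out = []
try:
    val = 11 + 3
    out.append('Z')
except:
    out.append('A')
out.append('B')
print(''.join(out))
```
ZB

No exception, try block completes normally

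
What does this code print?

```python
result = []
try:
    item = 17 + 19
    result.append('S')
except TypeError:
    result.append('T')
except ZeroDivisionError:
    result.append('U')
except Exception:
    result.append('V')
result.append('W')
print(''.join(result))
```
SW

No exception, try block completes normally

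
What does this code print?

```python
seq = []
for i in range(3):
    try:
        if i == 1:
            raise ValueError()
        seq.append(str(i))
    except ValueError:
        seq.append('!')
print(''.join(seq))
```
0!2

Exception on i=1 caught, loop continues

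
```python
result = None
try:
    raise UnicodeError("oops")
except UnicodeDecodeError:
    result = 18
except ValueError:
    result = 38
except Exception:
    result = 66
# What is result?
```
38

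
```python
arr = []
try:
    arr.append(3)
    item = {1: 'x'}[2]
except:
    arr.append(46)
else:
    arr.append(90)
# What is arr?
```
[3, 46]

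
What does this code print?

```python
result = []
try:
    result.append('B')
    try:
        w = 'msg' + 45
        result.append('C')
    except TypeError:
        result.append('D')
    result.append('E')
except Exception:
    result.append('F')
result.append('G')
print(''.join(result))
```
BDEG

Inner exception caught by inner handler, outer continues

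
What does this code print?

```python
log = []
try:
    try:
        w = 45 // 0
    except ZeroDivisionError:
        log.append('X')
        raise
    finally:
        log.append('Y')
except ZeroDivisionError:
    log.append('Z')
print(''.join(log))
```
XYZ

finally runs before re-raised exception propagates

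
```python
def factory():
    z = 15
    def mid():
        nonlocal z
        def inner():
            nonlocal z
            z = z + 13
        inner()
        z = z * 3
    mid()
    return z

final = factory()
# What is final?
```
84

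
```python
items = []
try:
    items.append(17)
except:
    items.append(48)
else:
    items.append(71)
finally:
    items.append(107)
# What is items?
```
[17, 71, 107]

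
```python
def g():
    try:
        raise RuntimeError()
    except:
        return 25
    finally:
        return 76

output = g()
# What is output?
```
76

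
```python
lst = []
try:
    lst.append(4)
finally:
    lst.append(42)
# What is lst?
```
[4, 42]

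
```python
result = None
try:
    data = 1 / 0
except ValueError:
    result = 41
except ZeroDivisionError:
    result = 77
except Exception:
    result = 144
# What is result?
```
77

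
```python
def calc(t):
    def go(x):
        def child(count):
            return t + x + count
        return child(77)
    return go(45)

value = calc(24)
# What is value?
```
146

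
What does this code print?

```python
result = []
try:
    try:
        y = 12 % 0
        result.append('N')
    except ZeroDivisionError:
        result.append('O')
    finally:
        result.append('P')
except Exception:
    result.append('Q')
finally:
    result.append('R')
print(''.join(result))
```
OPR

Both finally blocks run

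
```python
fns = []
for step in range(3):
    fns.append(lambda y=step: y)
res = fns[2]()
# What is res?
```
2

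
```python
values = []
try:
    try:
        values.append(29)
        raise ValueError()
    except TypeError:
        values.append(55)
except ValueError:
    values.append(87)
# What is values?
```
[29, 87]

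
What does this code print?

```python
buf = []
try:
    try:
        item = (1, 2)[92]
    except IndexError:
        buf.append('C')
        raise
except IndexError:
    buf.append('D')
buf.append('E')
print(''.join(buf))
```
CDE

raise without argument re-raises current exception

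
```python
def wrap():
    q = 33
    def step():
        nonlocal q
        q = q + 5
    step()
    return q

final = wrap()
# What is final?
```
38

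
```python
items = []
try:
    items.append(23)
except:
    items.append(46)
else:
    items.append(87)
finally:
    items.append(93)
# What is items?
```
[23, 87, 93]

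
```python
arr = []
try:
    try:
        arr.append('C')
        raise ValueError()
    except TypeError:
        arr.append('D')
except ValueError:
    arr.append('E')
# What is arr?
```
['C', 'E']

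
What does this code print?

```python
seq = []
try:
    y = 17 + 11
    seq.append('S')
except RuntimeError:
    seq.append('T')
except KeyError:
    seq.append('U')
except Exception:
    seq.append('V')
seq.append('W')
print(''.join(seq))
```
SW

No exception, try block completes normally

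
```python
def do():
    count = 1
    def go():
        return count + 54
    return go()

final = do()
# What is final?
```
55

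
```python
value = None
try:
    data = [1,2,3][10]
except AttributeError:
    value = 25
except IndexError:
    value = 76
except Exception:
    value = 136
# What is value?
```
76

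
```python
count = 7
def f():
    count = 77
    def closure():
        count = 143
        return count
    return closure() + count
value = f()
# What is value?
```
220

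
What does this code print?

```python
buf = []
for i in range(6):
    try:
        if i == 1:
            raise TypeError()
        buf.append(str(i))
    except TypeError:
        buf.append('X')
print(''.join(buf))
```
0X2345

Exception on i=1 caught, loop continues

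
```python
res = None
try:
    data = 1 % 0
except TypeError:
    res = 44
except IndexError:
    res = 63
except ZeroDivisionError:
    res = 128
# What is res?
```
128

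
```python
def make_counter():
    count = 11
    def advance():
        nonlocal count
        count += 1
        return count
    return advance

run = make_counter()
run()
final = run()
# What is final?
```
13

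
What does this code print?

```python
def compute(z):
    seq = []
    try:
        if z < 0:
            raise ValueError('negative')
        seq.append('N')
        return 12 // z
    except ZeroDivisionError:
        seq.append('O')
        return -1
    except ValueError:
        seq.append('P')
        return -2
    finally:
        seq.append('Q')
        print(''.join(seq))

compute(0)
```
NOQ

z=0 causes ZeroDivisionError, caught, finally prints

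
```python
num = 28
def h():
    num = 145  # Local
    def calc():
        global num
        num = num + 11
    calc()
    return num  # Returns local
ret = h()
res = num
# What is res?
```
39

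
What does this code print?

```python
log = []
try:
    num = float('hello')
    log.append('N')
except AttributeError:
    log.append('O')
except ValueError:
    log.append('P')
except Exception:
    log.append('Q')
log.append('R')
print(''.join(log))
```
PR

ValueError matches before generic Exception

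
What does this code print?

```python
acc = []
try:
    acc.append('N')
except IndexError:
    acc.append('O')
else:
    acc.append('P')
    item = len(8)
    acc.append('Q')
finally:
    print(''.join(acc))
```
NP

Try succeeds, else appends 'P', TypeError in else is uncaught, finally prints before exception propagates ('Q' never appended)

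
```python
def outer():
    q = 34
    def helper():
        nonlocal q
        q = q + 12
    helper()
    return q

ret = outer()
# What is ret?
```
46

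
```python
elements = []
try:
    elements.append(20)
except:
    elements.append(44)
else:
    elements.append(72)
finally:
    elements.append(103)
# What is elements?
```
[20, 72, 103]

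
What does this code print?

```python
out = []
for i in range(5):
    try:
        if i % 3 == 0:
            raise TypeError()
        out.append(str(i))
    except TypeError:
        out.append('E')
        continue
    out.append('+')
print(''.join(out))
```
E1+2+E4+

continue in except skips rest of loop body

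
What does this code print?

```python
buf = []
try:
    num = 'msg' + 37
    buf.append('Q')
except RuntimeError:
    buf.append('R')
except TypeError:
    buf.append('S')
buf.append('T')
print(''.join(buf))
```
ST

TypeError is caught by its specific handler, not RuntimeError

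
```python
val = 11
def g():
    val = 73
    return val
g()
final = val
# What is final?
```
11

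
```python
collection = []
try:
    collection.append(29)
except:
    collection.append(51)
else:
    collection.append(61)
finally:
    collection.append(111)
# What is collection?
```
[29, 61, 111]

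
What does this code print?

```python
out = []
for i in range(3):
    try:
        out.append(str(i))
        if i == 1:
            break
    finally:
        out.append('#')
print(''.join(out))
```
0#1#

finally runs even when breaking out of loop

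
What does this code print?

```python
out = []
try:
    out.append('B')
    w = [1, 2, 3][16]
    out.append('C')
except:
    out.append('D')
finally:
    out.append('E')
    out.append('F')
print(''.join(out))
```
BDEF

Code before exception runs, then except, then all of finally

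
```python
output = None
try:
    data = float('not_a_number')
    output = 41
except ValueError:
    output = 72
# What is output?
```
72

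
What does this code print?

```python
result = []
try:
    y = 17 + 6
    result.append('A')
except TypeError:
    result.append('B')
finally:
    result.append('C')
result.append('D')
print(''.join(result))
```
ACD

finally runs after normal execution too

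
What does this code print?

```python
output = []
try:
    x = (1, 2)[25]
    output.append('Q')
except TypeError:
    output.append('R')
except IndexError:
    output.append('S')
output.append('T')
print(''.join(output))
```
ST

IndexError is caught by its specific handler, not TypeError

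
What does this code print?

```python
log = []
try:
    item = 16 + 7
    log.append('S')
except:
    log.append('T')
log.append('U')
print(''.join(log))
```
SU

No exception, try block completes normally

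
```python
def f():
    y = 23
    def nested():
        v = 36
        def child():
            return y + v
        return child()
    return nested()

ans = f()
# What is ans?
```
59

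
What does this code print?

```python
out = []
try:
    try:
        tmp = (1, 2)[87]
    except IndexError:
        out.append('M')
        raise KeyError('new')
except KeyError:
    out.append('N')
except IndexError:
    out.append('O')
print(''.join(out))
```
MN

New KeyError raised, caught by outer KeyError handler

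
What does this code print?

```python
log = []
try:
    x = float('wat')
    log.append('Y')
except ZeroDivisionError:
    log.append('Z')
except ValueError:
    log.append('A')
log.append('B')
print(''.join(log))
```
AB

ValueError is caught by its specific handler, not ZeroDivisionError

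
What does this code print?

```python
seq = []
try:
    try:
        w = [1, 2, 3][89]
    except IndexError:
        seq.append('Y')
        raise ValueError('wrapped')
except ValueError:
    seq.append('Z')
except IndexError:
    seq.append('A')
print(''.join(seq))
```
YZ

New ValueError raised, caught by outer ValueError handler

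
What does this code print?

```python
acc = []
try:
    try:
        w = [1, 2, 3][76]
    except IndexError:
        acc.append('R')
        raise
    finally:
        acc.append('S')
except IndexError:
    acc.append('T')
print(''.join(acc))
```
RST

finally runs before re-raised exception propagates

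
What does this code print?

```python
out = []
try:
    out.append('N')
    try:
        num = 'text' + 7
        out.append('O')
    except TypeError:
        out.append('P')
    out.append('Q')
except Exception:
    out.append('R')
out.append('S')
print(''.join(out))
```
NPQS

Inner exception caught by inner handler, outer continues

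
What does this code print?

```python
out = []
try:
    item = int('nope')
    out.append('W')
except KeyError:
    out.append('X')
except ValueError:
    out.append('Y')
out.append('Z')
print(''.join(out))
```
YZ

ValueError is caught by its specific handler, not KeyError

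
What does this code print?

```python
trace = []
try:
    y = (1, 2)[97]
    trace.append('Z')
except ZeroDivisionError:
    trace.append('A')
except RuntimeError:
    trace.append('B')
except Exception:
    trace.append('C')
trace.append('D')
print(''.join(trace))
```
CD

IndexError not specifically caught, falls to Exception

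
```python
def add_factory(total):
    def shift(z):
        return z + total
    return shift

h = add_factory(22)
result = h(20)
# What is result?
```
42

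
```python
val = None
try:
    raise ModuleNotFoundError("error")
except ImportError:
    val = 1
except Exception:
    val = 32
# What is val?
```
1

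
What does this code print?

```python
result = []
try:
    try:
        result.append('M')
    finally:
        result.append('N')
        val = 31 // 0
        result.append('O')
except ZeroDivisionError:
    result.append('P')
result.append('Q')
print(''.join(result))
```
MNPQ

Exception in inner finally caught by outer except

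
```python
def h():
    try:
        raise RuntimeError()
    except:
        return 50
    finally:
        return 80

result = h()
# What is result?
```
80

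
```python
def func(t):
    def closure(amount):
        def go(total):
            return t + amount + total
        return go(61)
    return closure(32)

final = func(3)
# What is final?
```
96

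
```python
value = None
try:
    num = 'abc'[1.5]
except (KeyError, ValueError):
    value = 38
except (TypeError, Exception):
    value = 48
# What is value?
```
48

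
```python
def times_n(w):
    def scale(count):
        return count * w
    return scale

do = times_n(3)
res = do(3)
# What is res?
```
9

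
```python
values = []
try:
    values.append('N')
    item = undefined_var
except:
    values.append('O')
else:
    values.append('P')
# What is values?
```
['N', 'O']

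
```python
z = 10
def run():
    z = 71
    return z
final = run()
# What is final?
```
71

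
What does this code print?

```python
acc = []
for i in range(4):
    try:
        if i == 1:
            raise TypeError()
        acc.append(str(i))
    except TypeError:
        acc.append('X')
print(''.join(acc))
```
0X23

Exception on i=1 caught, loop continues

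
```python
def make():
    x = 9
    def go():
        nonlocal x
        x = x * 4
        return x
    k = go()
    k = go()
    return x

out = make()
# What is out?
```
144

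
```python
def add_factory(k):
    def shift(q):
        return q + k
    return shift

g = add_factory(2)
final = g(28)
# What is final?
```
30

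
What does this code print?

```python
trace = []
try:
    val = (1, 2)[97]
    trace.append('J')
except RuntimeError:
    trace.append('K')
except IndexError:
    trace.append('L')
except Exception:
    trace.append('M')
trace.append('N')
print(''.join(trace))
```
LN

IndexError matches before generic Exception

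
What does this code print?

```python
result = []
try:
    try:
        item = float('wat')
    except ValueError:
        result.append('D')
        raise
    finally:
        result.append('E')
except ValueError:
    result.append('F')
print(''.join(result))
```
DEF

finally runs before re-raised exception propagates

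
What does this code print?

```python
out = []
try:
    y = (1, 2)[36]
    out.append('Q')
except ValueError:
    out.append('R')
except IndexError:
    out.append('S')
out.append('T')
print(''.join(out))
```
ST

IndexError is caught by its specific handler, not ValueError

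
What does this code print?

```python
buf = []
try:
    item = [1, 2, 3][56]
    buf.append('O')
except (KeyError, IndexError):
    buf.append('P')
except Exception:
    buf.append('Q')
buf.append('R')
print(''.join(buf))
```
PR

IndexError matches tuple containing it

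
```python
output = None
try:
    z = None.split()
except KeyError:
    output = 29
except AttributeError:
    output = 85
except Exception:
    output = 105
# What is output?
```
85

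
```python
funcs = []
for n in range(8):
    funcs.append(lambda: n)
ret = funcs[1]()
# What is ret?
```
7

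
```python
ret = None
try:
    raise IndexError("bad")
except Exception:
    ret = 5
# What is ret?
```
5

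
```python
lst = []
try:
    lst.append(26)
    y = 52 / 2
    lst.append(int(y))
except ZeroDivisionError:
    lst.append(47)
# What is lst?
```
[26, 26]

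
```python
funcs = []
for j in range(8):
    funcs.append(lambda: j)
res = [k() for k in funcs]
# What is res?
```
[7, 7, 7, 7, 7, 7, 7, 7]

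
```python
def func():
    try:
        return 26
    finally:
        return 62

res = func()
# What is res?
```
62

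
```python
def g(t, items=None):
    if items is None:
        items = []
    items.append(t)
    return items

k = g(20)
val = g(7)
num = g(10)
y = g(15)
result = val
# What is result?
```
[7]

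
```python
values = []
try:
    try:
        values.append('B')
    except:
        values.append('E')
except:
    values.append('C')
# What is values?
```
['B']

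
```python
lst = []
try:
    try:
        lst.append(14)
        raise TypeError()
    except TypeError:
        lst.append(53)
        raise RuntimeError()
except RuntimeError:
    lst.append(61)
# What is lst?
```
[14, 53, 61]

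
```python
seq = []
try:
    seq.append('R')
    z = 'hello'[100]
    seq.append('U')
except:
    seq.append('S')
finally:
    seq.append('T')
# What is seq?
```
['R', 'S', 'T']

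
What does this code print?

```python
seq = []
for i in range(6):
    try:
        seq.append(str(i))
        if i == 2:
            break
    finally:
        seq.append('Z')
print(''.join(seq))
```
0Z1Z2Z

finally runs even when breaking out of loop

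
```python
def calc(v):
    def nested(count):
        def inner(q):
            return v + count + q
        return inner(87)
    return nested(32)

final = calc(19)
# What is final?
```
138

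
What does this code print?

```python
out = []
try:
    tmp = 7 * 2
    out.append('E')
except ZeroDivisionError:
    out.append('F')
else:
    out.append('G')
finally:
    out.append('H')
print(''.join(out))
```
EGH

else runs before finally when no exception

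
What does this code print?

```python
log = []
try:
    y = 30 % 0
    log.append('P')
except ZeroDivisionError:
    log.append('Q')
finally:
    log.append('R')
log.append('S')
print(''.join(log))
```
QRS

finally always runs, even after exception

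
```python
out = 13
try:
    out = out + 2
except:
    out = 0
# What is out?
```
15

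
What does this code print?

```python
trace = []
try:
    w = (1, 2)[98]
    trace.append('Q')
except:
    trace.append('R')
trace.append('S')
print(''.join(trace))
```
RS

Exception raised in try, caught by bare except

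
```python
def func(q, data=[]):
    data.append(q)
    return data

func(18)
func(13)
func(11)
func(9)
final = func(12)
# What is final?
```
[18, 13, 11, 9, 12]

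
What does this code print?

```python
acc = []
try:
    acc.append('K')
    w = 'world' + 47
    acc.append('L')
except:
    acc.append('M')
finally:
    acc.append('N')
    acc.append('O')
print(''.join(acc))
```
KMNO

Code before exception runs, then except, then all of finally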